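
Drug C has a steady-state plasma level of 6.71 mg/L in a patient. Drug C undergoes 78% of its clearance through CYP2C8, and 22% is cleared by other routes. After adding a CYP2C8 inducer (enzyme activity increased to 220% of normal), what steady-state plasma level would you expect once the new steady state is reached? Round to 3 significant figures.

3.47 mg/L

The CYP2C8 pathway (78% of clearance) rises to 2.2× activity: 0.78 × 2.2 = 1.716.
Non-CYP routes (22%) are unchanged.
New clearance relative to baseline: 1.716 + 0.22 = 1.936.
New steady-state plasma level = baseline ÷ relative clearance = 6.71 / 1.936 = 3.47 mg/L.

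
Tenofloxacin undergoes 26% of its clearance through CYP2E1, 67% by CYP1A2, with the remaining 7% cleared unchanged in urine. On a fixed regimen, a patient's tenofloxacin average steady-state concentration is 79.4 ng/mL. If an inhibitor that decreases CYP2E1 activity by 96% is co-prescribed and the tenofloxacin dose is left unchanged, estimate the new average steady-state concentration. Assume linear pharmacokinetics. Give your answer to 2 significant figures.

1.1 × 10² ng/mL

The CYP2E1 pathway (26% of clearance) falls to 0.04× activity: 0.26 × 0.04 = 0.0104.
CYP1A2 (67%) and the residual 7% are unaffected.
New clearance relative to baseline: 0.0104 + 0.67 + 0.07 = 0.7504.
New average steady-state concentration = baseline ÷ relative clearance = 79.4 / 0.7504 = 1.1 × 10² ng/mL.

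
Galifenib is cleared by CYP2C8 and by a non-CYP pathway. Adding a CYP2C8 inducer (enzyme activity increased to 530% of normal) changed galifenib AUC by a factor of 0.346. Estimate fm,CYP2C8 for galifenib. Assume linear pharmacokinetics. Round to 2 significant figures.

0.44

CL'/CL = 1 / 0.346 = 2.89
5.3·fm + (1 − fm) = 2.89
fm = (2.89 − 1) / (5.3 − 1) = 0.44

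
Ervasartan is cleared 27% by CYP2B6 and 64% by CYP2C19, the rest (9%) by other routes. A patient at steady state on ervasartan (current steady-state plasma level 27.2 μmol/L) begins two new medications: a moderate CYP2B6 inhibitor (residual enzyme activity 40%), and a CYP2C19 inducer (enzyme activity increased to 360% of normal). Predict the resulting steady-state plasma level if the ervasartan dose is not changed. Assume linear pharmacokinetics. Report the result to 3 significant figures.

10.9 μmol/L

CYP2B6: 0.27 × 0.4 = 0.108
CYP2C19: 0.64 × 3.6 = 2.304
Other: 0.09 (unchanged)
CL_new/CL_old = 0.108 + 2.304 + 0.09 = 2.502.
New steady-state plasma level = 27.2 / 2.502 = 10.9 μmol/L (concentration scales inversely with clearance).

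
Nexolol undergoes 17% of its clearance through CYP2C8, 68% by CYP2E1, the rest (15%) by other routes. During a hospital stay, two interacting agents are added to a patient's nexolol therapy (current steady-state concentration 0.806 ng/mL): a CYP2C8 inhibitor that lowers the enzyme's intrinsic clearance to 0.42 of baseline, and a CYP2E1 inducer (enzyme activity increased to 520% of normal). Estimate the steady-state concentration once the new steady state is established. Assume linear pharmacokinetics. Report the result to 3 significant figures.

The CYP2C8 pathway (17% of clearance) falls to 0.42× activity: 0.17 × 0.42 = 0.0714.
The CYP2E1 pathway (68% of clearance) increases to 5.2× activity: 0.68 × 5.2 = 3.536.
Non-CYP routes (15%) are unchanged.
New clearance relative to baseline: 0.0714 + 3.536 + 0.15 = 3.7574.
New steady-state concentration = 0.806 / 3.7574 = 0.215 ng/mL (concentration scales inversely with clearance).

0.215 ng/mL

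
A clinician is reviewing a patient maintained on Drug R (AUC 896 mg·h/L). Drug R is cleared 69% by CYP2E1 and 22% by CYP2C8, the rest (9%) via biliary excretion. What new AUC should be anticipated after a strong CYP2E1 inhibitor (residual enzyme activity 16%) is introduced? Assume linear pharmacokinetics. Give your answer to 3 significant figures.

2.13 × 10³ mg·h/L

The CYP2E1 pathway (69% of clearance) falls to 0.16× activity: 0.69 × 0.16 = 0.1104.
CYP2C8 (22%) and the residual 9% are unaffected.
Relative clearance = 0.1104 + 0.22 + 0.09 = 0.4204.
AUC ∝ 1/CL, so new value = 896 / 0.4204 = 2.13 × 10³ mg·h/L.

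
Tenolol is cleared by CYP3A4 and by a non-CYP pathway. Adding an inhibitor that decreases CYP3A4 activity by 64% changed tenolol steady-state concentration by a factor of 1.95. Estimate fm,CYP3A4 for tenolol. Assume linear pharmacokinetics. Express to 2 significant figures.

0.76

Call the CYP3A4 fraction fm. After the interaction, CL_new/CL_old = fm × 0.36 + (1 − fm).
Steady-state concentration ratio = 1 / (new CL fraction), so new CL fraction = 1 / 1.95 = 0.5128.
fm × 0.36 + 1 − fm = 0.5128  ⇒  fm × (0.36 − 1) = −0.4872  ⇒  fm = 0.76.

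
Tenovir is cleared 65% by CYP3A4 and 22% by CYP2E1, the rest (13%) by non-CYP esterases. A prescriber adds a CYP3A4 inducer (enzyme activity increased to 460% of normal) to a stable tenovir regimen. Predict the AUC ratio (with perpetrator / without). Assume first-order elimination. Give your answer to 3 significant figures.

CYP3A4: 0.65 × 4.6 = 2.99
CYP2E1: 0.22 (unchanged)
Other: 0.13 (unchanged)
New clearance relative to baseline: 2.99 + 0.22 + 0.13 = 3.34.
AUC ratio = CL_old/CL_new = 1 / 3.34 = 0.299.

0.299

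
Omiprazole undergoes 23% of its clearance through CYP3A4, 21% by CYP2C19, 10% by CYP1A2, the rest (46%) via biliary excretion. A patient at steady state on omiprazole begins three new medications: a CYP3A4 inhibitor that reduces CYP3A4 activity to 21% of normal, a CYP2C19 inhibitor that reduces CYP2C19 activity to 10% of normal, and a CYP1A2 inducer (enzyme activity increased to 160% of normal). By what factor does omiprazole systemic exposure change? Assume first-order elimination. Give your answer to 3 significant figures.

1.45

The CYP3A4 pathway (23% of clearance) falls to 0.21× activity: 0.23 × 0.21 = 0.0483.
The CYP2C19 pathway (21% of clearance) falls to 0.1× activity: 0.21 × 0.1 = 0.021.
The CYP1A2 pathway (10% of clearance) increases to 1.6× activity: 0.1 × 1.6 = 0.16.
The remaining 46% of clearance is unaffected.
Relative clearance = 0.0483 + 0.021 + 0.16 + 0.46 = 0.6893.
Because systemic exposure varies inversely with clearance, the combined effect is 1 / 0.6893 = 1.45.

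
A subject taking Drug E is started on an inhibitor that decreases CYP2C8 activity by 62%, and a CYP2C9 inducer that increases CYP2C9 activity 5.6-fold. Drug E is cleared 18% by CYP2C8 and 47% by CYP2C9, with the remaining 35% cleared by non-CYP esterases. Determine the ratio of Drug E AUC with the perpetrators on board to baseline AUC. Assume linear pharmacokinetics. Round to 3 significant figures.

0.328

CYP2C8: 0.18 × 0.38 = 0.0684
CYP2C9: 0.47 × 5.6 = 2.632
Other: 0.35 (unchanged)
Relative clearance = 0.0684 + 2.632 + 0.35 = 3.0504.
Because AUC varies inversely with clearance, the combined effect is 1 / 3.0504 = 0.328.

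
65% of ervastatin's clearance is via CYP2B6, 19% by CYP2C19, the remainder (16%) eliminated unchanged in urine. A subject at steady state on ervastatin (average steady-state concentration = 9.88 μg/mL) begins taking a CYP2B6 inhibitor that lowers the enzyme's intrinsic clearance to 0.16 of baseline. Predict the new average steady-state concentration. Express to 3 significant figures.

21.8 μg/mL

CYP2B6: 0.65 × 0.16 = 0.104
CYP2C19: 0.19 (unchanged)
Other: 0.16 (unchanged)
CL_new/CL_old = 0.104 + 0.19 + 0.16 = 0.454.
New average steady-state concentration = baseline ÷ relative clearance = 9.88 / 0.454 = 21.8 μg/mL.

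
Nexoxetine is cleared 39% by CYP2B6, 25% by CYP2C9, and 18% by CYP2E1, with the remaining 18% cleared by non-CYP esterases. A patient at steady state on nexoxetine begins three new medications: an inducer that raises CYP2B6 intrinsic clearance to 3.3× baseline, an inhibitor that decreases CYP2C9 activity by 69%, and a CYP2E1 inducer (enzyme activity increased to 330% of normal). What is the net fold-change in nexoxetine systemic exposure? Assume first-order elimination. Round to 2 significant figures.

0.47

The CYP2B6 pathway (39% of clearance) rises to 3.3× activity: 0.39 × 3.3 = 1.287.
The CYP2C9 pathway (25% of clearance) drops to 0.31× activity: 0.25 × 0.31 = 0.0775.
The CYP2E1 pathway (18% of clearance) is boosted to 3.3× activity: 0.18 × 3.3 = 0.594.
Non-CYP routes (18%) are unchanged.
Relative clearance = 1.287 + 0.0775 + 0.594 + 0.18 = 2.1385.
Net systemic exposure ratio = 1 / 2.1385 = 0.47.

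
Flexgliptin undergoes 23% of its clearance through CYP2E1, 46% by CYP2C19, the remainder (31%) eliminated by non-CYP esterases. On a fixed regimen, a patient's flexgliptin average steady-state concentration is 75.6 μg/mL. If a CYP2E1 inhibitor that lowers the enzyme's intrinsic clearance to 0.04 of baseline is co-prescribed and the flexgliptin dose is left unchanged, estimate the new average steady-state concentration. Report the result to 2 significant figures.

CYP2E1: 0.23 × 0.04 = 0.0092
CYP2C19: 0.46 (unchanged)
Other: 0.31 (unchanged)
New clearance relative to baseline: 0.0092 + 0.46 + 0.31 = 0.7792.
New average steady-state concentration = baseline ÷ relative clearance = 75.6 / 0.7792 = 97 μg/mL.

97 μg/mL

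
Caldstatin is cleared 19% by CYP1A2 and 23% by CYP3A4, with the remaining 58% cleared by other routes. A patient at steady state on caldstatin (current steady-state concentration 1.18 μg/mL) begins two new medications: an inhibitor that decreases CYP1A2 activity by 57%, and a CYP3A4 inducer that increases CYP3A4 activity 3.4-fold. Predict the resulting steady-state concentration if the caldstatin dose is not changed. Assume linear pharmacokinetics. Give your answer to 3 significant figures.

0.817 μg/mL

CYP1A2: 0.19 × 0.43 = 0.0817
CYP3A4: 0.23 × 3.4 = 0.782
Other: 0.58 (unchanged)
Relative clearance = 0.0817 + 0.782 + 0.58 = 1.4437.
New steady-state concentration = 1.18 / 1.4437 = 0.817 μg/mL (concentration scales inversely with clearance).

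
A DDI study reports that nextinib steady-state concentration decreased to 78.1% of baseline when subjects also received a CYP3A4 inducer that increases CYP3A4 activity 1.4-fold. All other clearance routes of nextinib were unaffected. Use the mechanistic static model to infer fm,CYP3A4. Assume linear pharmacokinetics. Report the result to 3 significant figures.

0.701

Let fm be the CYP3A4 fraction. New clearance relative to baseline = fm × 1.4 + (1 − fm).
Steady-state concentration ratio = 1 / (new CL fraction), so new CL fraction = 1 / 0.781 = 1.28.
fm × 1.4 + 1 − fm = 1.28  ⇒  fm × (1.4 − 1) = 0.2804  ⇒  fm = 0.701.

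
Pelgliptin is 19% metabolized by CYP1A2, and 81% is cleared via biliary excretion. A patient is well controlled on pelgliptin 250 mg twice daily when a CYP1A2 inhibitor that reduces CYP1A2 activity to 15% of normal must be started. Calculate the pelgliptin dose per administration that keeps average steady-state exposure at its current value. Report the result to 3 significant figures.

The CYP1A2 pathway (19% of clearance) is reduced to 0.15× activity: 0.19 × 0.15 = 0.0285.
The remaining 81% of clearance is unaffected.
New clearance relative to baseline: 0.0285 + 0.81 = 0.8385.
Exposure is unchanged when dose changes in proportion to clearance. New dose = 250 mg × 0.8385 = 210 mg.

210 mg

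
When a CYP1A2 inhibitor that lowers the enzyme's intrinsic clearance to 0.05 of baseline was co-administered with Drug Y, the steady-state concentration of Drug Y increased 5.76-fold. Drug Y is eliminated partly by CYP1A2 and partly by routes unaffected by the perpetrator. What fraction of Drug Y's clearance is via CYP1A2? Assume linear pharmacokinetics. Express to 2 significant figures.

Write x for the fraction cleared via CYP1A2. The observed steady-state concentration change means clearance fell to 1/5.76 = 0.1736 of baseline.
Setting x·0.05 + (1 − x) = 0.1736 and solving: x = (0.1736 − 1)/(0.05 − 1) = 0.87.

0.87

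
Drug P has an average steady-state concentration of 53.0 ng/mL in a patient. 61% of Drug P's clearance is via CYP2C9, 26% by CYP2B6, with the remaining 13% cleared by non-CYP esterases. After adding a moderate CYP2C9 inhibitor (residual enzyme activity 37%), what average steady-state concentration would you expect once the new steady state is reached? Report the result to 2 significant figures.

CYP2C9: 0.61 × 0.37 = 0.2257
CYP2B6: 0.26 (unchanged)
Other: 0.13 (unchanged)
New clearance relative to baseline: 0.2257 + 0.26 + 0.13 = 0.6157.
Average steady-state concentration ∝ 1/CL, so new value = 53.0 / 0.6157 = 86 ng/mL.

86 ng/mL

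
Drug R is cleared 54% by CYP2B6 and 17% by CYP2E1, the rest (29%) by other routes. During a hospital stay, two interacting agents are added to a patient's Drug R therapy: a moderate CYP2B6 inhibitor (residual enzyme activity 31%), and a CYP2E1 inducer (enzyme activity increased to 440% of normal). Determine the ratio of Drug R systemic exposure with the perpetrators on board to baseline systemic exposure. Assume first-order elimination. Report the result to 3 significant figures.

0.830

CYP2B6: 0.54 × 0.31 = 0.1674
CYP2E1: 0.17 × 4.4 = 0.748
Other: 0.29 (unchanged)
CL_new/CL_old = 0.1674 + 0.748 + 0.29 = 1.2054.
Because systemic exposure varies inversely with clearance, the combined effect is 1 / 1.2054 = 0.830.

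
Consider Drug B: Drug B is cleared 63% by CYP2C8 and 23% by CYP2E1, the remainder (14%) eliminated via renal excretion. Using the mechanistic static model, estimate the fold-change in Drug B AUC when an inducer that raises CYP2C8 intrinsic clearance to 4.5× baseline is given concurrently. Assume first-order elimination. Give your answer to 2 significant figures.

0.31

CYP2C8: 0.63 × 4.5 = 2.835
CYP2E1: 0.23 (unchanged)
Other: 0.14 (unchanged)
New clearance relative to baseline: 2.835 + 0.23 + 0.14 = 3.205.
Since AUC ∝ 1/CL, the ratio is 1 / 3.205 = 0.31.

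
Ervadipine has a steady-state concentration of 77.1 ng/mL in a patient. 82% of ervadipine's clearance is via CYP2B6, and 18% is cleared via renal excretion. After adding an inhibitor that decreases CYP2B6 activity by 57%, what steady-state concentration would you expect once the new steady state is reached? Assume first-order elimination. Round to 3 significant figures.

The CYP2B6 pathway (82% of clearance) is reduced to 0.43× activity: 0.82 × 0.43 = 0.3526.
Non-CYP routes (18%) are unchanged.
Relative clearance = 0.3526 + 0.18 = 0.5326.
Steady-state concentration ∝ 1/CL, so new value = 77.1 / 0.5326 = 145 ng/mL.

145 ng/mL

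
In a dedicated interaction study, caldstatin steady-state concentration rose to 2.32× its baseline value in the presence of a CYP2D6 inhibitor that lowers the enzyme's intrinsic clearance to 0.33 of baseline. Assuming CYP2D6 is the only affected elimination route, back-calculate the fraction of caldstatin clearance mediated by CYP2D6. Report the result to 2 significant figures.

Write x for the fraction cleared via CYP2D6. The observed steady-state concentration change means clearance fell to 1/2.32 = 0.431 of baseline.
Only the CYP2D6 route changed, so 0.431 = x·0.33 + (1 − x), giving x = 0.85.

0.85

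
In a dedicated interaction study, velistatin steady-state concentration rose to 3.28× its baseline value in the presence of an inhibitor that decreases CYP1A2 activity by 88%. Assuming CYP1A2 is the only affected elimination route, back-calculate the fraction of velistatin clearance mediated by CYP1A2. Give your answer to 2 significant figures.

0.79

Write x for the fraction cleared via CYP1A2. The observed steady-state concentration change means clearance fell to 1/3.28 = 0.3049 of baseline.
Setting x·0.12 + (1 − x) = 0.3049 and solving: x = (0.3049 − 1)/(0.12 − 1) = 0.79.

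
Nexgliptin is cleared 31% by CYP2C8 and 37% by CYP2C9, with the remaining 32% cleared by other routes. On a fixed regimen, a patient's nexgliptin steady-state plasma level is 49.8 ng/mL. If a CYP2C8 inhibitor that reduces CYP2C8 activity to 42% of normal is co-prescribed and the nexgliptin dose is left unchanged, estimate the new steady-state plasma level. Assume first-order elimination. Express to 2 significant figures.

The CYP2C8 pathway (31% of clearance) drops to 0.42× activity: 0.31 × 0.42 = 0.1302.
CYP2C9 (37%) and the residual 32% are unaffected.
New clearance relative to baseline: 0.1302 + 0.37 + 0.32 = 0.8202.
With dosing unchanged, steady-state plasma level scales as 1/CL: 49.8 / 0.8202 = 61 ng/mL.

61 ng/mL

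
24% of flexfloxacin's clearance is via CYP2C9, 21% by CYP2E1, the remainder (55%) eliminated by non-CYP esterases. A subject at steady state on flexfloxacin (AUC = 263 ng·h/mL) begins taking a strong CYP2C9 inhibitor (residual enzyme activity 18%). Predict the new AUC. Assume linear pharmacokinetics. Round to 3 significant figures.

327 ng·h/mL

The CYP2C9 pathway (24% of clearance) falls to 0.18× activity: 0.24 × 0.18 = 0.0432.
CYP2E1 (21%) and the residual 55% are unaffected.
CL_new/CL_old = 0.0432 + 0.21 + 0.55 = 0.8032.
New AUC = baseline ÷ relative clearance = 263 / 0.8032 = 327 ng·h/mL.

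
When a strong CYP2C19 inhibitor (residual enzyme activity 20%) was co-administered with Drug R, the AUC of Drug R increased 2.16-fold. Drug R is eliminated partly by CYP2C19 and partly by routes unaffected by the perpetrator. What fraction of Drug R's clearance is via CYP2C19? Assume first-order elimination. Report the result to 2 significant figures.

0.67

Write x for the fraction cleared via CYP2C19. The observed AUC change means clearance fell to 1/2.16 = 0.463 of baseline.
Only the CYP2C19 route changed, so 0.463 = x·0.2 + (1 − x), giving x = 0.67.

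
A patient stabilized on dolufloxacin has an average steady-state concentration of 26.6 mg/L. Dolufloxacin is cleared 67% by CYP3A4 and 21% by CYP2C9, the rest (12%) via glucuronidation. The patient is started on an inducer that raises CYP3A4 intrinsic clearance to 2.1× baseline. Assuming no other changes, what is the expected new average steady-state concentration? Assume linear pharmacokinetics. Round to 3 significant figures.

CYP3A4: 0.67 × 2.1 = 1.407
CYP2C9: 0.21 (unchanged)
Other: 0.12 (unchanged)
CL_new/CL_old = 1.407 + 0.21 + 0.12 = 1.737.
New average steady-state concentration = baseline ÷ relative clearance = 26.6 / 1.737 = 15.3 mg/L.

15.3 mg/L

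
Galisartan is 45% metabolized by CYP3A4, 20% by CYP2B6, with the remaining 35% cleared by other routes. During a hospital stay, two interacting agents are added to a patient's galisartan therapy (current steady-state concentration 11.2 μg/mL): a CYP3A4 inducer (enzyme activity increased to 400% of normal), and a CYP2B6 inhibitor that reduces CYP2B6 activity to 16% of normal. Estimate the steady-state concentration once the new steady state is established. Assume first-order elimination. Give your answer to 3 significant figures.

CYP3A4: 0.45 × 4 = 1.8
CYP2B6: 0.2 × 0.16 = 0.032
Other: 0.35 (unchanged)
CL_new/CL_old = 1.8 + 0.032 + 0.35 = 2.182.
Steady-state concentration ∝ 1/CL: new value = 11.2 / 2.182 = 5.13 μg/mL.

5.13 μg/mL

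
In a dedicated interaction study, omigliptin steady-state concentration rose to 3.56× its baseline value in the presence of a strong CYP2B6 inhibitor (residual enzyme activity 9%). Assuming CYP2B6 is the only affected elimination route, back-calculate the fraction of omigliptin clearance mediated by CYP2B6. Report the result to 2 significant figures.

Call the CYP2B6 fraction fm. After the interaction, CL_new/CL_old = fm × 0.09 + (1 − fm).
Steady-state concentration ratio = 1 / (new CL fraction), so new CL fraction = 1 / 3.56 = 0.2809.
fm × 0.09 + 1 − fm = 0.2809  ⇒  fm × (0.09 − 1) = −0.7191  ⇒  fm = 0.79.

0.79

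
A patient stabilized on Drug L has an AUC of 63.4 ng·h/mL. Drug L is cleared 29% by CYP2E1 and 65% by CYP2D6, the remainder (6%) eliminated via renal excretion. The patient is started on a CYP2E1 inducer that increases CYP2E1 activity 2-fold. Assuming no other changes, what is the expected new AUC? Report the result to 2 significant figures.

49 ng·h/mL

The CYP2E1 pathway (29% of clearance) increases to 2× activity: 0.29 × 2 = 0.58.
CYP2D6 (65%) and the residual 6% are unaffected.
New clearance relative to baseline: 0.58 + 0.65 + 0.06 = 1.29.
New AUC = baseline ÷ relative clearance = 63.4 / 1.29 = 49 ng·h/mL.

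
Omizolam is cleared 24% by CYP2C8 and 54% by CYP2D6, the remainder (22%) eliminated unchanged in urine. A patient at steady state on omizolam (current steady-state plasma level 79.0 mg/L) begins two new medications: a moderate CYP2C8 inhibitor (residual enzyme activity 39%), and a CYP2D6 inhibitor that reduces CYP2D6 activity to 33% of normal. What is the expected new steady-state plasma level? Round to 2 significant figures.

1.6 × 10² mg/L

The CYP2C8 pathway (24% of clearance) falls to 0.39× activity: 0.24 × 0.39 = 0.0936.
The CYP2D6 pathway (54% of clearance) drops to 0.33× activity: 0.54 × 0.33 = 0.1782.
The remaining 22% of clearance is unaffected.
CL_new/CL_old = 0.0936 + 0.1782 + 0.22 = 0.4918.
Steady-state plasma level ∝ 1/CL: new value = 79.0 / 0.4918 = 1.6 × 10² mg/L.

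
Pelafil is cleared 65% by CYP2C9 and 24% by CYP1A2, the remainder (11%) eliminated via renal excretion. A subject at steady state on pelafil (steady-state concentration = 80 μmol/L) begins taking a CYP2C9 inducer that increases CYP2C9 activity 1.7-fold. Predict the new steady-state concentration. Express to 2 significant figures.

55 μmol/L

CYP2C9: 0.65 × 1.7 = 1.105
CYP1A2: 0.24 (unchanged)
Other: 0.11 (unchanged)
CL_new/CL_old = 1.105 + 0.24 + 0.11 = 1.455.
With dosing unchanged, steady-state concentration scales as 1/CL: 80 / 1.455 = 55 μmol/L.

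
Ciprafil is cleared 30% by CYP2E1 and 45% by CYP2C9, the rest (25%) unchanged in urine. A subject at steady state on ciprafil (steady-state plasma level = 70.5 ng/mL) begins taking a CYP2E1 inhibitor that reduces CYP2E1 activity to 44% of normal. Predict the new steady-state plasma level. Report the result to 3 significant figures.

84.7 ng/mL

CYP2E1: 0.3 × 0.44 = 0.132
CYP2C9: 0.45 (unchanged)
Other: 0.25 (unchanged)
New clearance relative to baseline: 0.132 + 0.45 + 0.25 = 0.832.
Steady-state plasma level ∝ 1/CL, so new value = 70.5 / 0.832 = 84.7 ng/mL.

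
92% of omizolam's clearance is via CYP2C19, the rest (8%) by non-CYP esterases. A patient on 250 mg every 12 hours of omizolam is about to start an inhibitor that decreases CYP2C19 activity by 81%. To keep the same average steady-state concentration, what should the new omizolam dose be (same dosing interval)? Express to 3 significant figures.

63.7 mg

CYP2C19: 0.92 × 0.19 = 0.1748
Other: 0.08 (unchanged)
New clearance relative to baseline: 0.1748 + 0.08 = 0.2548.
Exposure is unchanged when dose changes in proportion to clearance. New dose = 250 mg × 0.2548 = 63.7 mg.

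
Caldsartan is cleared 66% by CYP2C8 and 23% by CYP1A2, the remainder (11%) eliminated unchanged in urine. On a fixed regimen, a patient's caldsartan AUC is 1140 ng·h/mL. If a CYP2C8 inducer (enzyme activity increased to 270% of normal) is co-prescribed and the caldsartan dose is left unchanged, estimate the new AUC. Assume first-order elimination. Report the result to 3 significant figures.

537 ng·h/mL

CYP2C8: 0.66 × 2.7 = 1.782
CYP1A2: 0.23 (unchanged)
Other: 0.11 (unchanged)
New clearance relative to baseline: 1.782 + 0.23 + 0.11 = 2.122.
AUC ∝ 1/CL, so new value = 1140 / 2.122 = 537 ng·h/mL.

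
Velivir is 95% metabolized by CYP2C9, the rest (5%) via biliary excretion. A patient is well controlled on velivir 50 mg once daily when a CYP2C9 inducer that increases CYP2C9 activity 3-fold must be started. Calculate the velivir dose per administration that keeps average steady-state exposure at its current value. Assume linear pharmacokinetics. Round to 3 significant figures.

CYP2C9: 0.95 × 3 = 2.85
Other: 0.05 (unchanged)
New clearance relative to baseline: 2.85 + 0.05 = 2.9.
Css,avg = (dose rate)/CL, so holding Css fixed requires dose ∝ CL: 50 × 2.9 = 145 mg.

145 mg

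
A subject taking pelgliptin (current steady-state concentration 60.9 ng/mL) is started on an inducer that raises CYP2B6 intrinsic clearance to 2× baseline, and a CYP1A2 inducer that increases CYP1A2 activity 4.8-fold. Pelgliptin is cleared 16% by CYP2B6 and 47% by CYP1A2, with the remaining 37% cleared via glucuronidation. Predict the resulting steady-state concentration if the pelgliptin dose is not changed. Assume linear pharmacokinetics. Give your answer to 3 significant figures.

CYP2B6: 0.16 × 2 = 0.32
CYP1A2: 0.47 × 4.8 = 2.256
Other: 0.37 (unchanged)
New clearance relative to baseline: 0.32 + 2.256 + 0.37 = 2.946.
Steady-state concentration ∝ 1/CL: new value = 60.9 / 2.946 = 20.7 ng/mL.

20.7 ng/mL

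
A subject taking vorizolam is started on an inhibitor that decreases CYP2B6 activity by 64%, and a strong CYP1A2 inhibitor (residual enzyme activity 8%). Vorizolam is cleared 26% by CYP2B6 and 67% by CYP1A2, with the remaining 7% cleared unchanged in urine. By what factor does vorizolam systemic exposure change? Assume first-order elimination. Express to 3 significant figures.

4.60

The CYP2B6 pathway (26% of clearance) drops to 0.36× activity: 0.26 × 0.36 = 0.0936.
The CYP1A2 pathway (67% of clearance) falls to 0.08× activity: 0.67 × 0.08 = 0.0536.
Non-CYP routes (7%) are unchanged.
New clearance relative to baseline: 0.0936 + 0.0536 + 0.07 = 0.2172.
Net systemic exposure ratio = 1 / 0.2172 = 4.60.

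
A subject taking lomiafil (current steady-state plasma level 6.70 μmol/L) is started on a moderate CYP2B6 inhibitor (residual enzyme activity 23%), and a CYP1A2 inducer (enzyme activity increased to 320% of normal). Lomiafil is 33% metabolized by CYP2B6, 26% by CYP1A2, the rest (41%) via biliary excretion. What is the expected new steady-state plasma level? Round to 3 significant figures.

5.08 μmol/L

The CYP2B6 pathway (33% of clearance) is reduced to 0.23× activity: 0.33 × 0.23 = 0.0759.
The CYP1A2 pathway (26% of clearance) rises to 3.2× activity: 0.26 × 3.2 = 0.832.
The remaining 41% of clearance is unaffected.
New clearance relative to baseline: 0.0759 + 0.832 + 0.41 = 1.3179.
Steady-state plasma level ∝ 1/CL: new value = 6.70 / 1.3179 = 5.08 μmol/L.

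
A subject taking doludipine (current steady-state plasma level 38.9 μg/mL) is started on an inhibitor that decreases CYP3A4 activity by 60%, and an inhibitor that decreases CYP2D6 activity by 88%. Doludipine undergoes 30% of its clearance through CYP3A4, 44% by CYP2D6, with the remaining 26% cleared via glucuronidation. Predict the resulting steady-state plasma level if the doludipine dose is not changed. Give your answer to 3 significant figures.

89.9 μg/mL

CYP3A4: 0.3 × 0.4 = 0.12
CYP2D6: 0.44 × 0.12 = 0.0528
Other: 0.26 (unchanged)
CL_new/CL_old = 0.12 + 0.0528 + 0.26 = 0.4328.
New steady-state plasma level = 38.9 / 0.4328 = 89.9 μg/mL (concentration scales inversely with clearance).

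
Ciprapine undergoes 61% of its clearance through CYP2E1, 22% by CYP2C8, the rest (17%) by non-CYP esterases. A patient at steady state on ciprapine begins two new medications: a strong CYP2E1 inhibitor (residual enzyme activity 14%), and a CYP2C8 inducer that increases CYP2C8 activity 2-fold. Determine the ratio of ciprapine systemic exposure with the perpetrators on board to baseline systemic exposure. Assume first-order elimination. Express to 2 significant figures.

The CYP2E1 pathway (61% of clearance) falls to 0.14× activity: 0.61 × 0.14 = 0.0854.
The CYP2C8 pathway (22% of clearance) rises to 2× activity: 0.22 × 2 = 0.44.
Non-CYP routes (17%) are unchanged.
CL_new/CL_old = 0.0854 + 0.44 + 0.17 = 0.6954.
Because systemic exposure varies inversely with clearance, the combined effect is 1 / 0.6954 = 1.4.

1.4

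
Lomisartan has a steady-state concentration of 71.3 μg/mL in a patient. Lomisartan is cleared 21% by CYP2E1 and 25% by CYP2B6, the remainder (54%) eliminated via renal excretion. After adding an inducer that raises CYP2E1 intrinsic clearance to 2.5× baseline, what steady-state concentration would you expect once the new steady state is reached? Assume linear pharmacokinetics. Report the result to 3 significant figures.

The CYP2E1 pathway (21% of clearance) increases to 2.5× activity: 0.21 × 2.5 = 0.525.
CYP2B6 (25%) and the residual 54% are unaffected.
New clearance relative to baseline: 0.525 + 0.25 + 0.54 = 1.315.
Steady-state concentration ∝ 1/CL, so new value = 71.3 / 1.315 = 54.2 μg/mL.

54.2 μg/mL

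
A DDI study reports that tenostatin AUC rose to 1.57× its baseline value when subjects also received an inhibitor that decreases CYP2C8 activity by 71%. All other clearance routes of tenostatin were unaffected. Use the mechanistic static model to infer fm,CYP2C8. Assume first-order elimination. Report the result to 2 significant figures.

0.51

Let x = fm,CYP2C8. Because AUC ∝ 1/CL, relative clearance fell to 1/1.57 = 0.6369.
Setting x·0.29 + (1 − x) = 0.6369 and solving: x = (0.6369 − 1)/(0.29 − 1) = 0.51.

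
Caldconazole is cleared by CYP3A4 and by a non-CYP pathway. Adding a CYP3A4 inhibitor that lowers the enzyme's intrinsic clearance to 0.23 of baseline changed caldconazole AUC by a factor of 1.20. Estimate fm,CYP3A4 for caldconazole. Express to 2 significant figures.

Call the CYP3A4 fraction fm. After the interaction, CL_new/CL_old = fm × 0.23 + (1 − fm).
AUC ratio = 1 / (new CL fraction), so new CL fraction = 1 / 1.20 = 0.8333.
fm × 0.23 + 1 − fm = 0.8333  ⇒  fm × (0.23 − 1) = −0.1667  ⇒  fm = 0.22.

0.22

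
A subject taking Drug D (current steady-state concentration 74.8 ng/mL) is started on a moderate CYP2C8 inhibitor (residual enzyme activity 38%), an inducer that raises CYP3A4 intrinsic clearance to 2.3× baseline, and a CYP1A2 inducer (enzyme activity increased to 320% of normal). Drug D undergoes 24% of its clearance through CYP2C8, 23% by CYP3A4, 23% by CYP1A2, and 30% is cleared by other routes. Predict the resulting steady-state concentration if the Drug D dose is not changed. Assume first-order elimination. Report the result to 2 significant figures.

The CYP2C8 pathway (24% of clearance) drops to 0.38× activity: 0.24 × 0.38 = 0.0912.
The CYP3A4 pathway (23% of clearance) rises to 2.3× activity: 0.23 × 2.3 = 0.529.
The CYP1A2 pathway (23% of clearance) rises to 3.2× activity: 0.23 × 3.2 = 0.736.
The remaining 30% of clearance is unaffected.
Relative clearance = 0.0912 + 0.529 + 0.736 + 0.3 = 1.6562.
Steady-state concentration ∝ 1/CL: new value = 74.8 / 1.6562 = 45 ng/mL.

45 ng/mL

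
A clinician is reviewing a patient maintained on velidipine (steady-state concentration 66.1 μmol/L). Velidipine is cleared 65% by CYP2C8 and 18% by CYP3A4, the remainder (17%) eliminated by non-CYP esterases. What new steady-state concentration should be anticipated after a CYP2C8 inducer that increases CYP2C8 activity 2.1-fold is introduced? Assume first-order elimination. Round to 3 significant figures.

The CYP2C8 pathway (65% of clearance) increases to 2.1× activity: 0.65 × 2.1 = 1.365.
CYP3A4 (18%) and the residual 17% are unaffected.
CL_new/CL_old = 1.365 + 0.18 + 0.17 = 1.715.
New steady-state concentration = baseline ÷ relative clearance = 66.1 / 1.715 = 38.5 μmol/L.

38.5 μmol/L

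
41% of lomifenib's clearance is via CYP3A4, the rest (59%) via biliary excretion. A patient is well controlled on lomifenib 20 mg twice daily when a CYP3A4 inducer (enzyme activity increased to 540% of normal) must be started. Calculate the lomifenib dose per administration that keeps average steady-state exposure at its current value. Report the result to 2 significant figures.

The CYP3A4 pathway (41% of clearance) is boosted to 5.4× activity: 0.41 × 5.4 = 2.214.
The remaining 59% of clearance is unaffected.
Relative clearance = 2.214 + 0.59 = 2.804.
Exposure is unchanged when dose changes in proportion to clearance. New dose = 20 mg × 2.804 = 56 mg.

56 mg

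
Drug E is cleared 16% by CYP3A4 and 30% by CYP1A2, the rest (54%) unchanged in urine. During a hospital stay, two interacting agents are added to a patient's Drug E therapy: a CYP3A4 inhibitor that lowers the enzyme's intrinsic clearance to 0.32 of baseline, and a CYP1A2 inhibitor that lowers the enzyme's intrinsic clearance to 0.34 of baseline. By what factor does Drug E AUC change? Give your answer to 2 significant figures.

1.4

The CYP3A4 pathway (16% of clearance) is reduced to 0.32× activity: 0.16 × 0.32 = 0.0512.
The CYP1A2 pathway (30% of clearance) falls to 0.34× activity: 0.3 × 0.34 = 0.102.
Non-CYP routes (54%) are unchanged.
Relative clearance = 0.0512 + 0.102 + 0.54 = 0.6932.
AUC ∝ 1/CL: fold-change = 1 / 0.6932 = 1.4.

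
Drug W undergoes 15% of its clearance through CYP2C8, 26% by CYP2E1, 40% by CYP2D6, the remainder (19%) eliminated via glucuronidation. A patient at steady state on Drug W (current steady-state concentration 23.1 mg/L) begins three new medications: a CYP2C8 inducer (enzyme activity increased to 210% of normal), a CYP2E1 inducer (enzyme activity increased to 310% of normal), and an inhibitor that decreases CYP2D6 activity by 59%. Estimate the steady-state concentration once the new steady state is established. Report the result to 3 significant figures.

The CYP2C8 pathway (15% of clearance) rises to 2.1× activity: 0.15 × 2.1 = 0.315.
The CYP2E1 pathway (26% of clearance) increases to 3.1× activity: 0.26 × 3.1 = 0.806.
The CYP2D6 pathway (40% of clearance) is reduced to 0.41× activity: 0.4 × 0.41 = 0.164.
Non-CYP routes (19%) are unchanged.
New clearance relative to baseline: 0.315 + 0.806 + 0.164 + 0.19 = 1.475.
New steady-state concentration = 23.1 / 1.475 = 15.7 mg/L (concentration scales inversely with clearance).

15.7 mg/L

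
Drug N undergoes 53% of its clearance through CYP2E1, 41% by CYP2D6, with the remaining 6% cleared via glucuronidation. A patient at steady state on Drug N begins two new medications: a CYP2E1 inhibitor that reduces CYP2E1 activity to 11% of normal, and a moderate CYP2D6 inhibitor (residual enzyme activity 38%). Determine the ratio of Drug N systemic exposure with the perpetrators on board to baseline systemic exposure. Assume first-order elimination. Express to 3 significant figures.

3.65

The CYP2E1 pathway (53% of clearance) is reduced to 0.11× activity: 0.53 × 0.11 = 0.0583.
The CYP2D6 pathway (41% of clearance) drops to 0.38× activity: 0.41 × 0.38 = 0.1558.
Non-CYP routes (6%) are unchanged.
Relative clearance = 0.0583 + 0.1558 + 0.06 = 0.2741.
Net systemic exposure ratio = 1 / 0.2741 = 3.65.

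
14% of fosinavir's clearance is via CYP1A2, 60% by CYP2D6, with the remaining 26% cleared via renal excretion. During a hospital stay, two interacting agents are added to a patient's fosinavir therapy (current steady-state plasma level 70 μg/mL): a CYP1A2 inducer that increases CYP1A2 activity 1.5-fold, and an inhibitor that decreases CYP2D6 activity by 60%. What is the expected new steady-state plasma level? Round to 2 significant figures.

The CYP1A2 pathway (14% of clearance) rises to 1.5× activity: 0.14 × 1.5 = 0.21.
The CYP2D6 pathway (60% of clearance) is reduced to 0.4× activity: 0.6 × 0.4 = 0.24.
The remaining 26% of clearance is unaffected.
Relative clearance = 0.21 + 0.24 + 0.26 = 0.71.
Steady-state plasma level ∝ 1/CL: new value = 70 / 0.71 = 99 μg/mL.

99 μg/mL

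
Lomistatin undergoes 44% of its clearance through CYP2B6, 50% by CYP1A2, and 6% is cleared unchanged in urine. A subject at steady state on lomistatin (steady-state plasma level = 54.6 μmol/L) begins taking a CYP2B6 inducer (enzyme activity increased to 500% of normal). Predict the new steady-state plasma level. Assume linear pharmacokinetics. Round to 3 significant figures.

19.8 μmol/L

The CYP2B6 pathway (44% of clearance) rises to 5× activity: 0.44 × 5 = 2.2.
CYP1A2 (50%) and the residual 6% are unaffected.
Relative clearance = 2.2 + 0.5 + 0.06 = 2.76.
Steady-state plasma level ∝ 1/CL, so new value = 54.6 / 2.76 = 19.8 μmol/L.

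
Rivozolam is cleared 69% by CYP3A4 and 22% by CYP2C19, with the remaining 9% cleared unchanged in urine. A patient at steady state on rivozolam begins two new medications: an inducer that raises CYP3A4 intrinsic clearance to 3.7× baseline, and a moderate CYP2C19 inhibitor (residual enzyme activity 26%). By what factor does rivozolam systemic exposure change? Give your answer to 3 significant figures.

0.370

CYP3A4: 0.69 × 3.7 = 2.553
CYP2C19: 0.22 × 0.26 = 0.0572
Other: 0.09 (unchanged)
New clearance relative to baseline: 2.553 + 0.0572 + 0.09 = 2.7002.
Systemic exposure ∝ 1/CL: fold-change = 1 / 2.7002 = 0.370.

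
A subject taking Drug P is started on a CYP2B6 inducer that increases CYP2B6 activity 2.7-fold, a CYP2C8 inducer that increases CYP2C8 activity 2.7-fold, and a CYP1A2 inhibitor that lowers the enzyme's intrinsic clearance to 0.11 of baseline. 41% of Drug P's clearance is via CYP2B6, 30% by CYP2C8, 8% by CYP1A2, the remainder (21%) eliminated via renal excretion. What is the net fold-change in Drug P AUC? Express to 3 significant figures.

0.468

The CYP2B6 pathway (41% of clearance) rises to 2.7× activity: 0.41 × 2.7 = 1.107.
The CYP2C8 pathway (30% of clearance) rises to 2.7× activity: 0.3 × 2.7 = 0.81.
The CYP1A2 pathway (8% of clearance) falls to 0.11× activity: 0.08 × 0.11 = 0.0088.
The remaining 21% of clearance is unaffected.
CL_new/CL_old = 1.107 + 0.81 + 0.0088 + 0.21 = 2.1358.
Net AUC ratio = 1 / 2.1358 = 0.468.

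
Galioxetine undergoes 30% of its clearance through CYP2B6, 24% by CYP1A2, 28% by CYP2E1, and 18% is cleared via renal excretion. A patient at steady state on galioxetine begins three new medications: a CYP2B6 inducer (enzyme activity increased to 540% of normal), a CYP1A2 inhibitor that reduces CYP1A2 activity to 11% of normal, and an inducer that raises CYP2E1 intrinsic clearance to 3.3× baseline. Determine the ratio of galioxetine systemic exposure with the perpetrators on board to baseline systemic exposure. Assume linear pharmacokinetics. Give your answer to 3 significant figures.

0.364

The CYP2B6 pathway (30% of clearance) rises to 5.4× activity: 0.3 × 5.4 = 1.62.
The CYP1A2 pathway (24% of clearance) is reduced to 0.11× activity: 0.24 × 0.11 = 0.0264.
The CYP2E1 pathway (28% of clearance) increases to 3.3× activity: 0.28 × 3.3 = 0.924.
Non-CYP routes (18%) are unchanged.
CL_new/CL_old = 1.62 + 0.0264 + 0.924 + 0.18 = 2.7504.
Systemic exposure ∝ 1/CL: fold-change = 1 / 2.7504 = 0.364.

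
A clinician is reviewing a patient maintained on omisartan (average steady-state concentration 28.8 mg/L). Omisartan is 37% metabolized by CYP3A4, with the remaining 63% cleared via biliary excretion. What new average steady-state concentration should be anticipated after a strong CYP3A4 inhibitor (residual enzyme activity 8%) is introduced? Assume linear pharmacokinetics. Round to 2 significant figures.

CYP3A4: 0.37 × 0.08 = 0.0296
Other: 0.63 (unchanged)
Relative clearance = 0.0296 + 0.63 = 0.6596.
With dosing unchanged, average steady-state concentration scales as 1/CL: 28.8 / 0.6596 = 44 mg/L.

44 mg/L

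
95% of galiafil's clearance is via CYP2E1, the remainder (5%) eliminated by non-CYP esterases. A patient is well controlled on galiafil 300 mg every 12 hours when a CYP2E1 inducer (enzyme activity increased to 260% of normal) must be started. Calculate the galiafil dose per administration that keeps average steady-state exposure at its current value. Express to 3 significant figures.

CYP2E1: 0.95 × 2.6 = 2.47
Other: 0.05 (unchanged)
CL_new/CL_old = 2.47 + 0.05 = 2.52.
Css,avg = (dose rate)/CL, so holding Css fixed requires dose ∝ CL: 300 × 2.52 = 756 mg.

756 mg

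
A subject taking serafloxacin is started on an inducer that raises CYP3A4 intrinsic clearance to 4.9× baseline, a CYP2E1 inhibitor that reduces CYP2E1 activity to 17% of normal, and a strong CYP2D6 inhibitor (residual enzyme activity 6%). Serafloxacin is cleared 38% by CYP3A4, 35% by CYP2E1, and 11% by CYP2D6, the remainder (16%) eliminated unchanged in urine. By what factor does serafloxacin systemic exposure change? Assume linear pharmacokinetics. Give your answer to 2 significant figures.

CYP3A4: 0.38 × 4.9 = 1.862
CYP2E1: 0.35 × 0.17 = 0.0595
CYP2D6: 0.11 × 0.06 = 0.0066
Other: 0.16 (unchanged)
Relative clearance = 1.862 + 0.0595 + 0.0066 + 0.16 = 2.0881.
Because systemic exposure varies inversely with clearance, the combined effect is 1 / 2.0881 = 0.48.

0.48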